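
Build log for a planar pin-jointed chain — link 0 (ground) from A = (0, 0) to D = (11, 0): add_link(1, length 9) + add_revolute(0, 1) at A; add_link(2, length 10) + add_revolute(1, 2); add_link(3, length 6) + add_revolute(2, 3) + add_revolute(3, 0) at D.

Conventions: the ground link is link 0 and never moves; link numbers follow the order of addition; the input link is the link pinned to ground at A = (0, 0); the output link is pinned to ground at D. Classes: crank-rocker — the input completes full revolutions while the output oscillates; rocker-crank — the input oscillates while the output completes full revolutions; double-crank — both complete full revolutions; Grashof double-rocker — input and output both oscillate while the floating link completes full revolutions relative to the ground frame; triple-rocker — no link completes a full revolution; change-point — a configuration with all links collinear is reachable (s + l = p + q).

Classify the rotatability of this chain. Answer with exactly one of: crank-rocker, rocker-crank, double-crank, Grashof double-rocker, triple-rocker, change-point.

lengths: ground=11, input=9, coupler=10, output=6
sorted: s=6 (shortest), l=11 (longest), p+q=19
s + l = 17 vs p + q = 19
s + l < p + q (Grashof) with shortest = output link → rocker-crank

rocker-crank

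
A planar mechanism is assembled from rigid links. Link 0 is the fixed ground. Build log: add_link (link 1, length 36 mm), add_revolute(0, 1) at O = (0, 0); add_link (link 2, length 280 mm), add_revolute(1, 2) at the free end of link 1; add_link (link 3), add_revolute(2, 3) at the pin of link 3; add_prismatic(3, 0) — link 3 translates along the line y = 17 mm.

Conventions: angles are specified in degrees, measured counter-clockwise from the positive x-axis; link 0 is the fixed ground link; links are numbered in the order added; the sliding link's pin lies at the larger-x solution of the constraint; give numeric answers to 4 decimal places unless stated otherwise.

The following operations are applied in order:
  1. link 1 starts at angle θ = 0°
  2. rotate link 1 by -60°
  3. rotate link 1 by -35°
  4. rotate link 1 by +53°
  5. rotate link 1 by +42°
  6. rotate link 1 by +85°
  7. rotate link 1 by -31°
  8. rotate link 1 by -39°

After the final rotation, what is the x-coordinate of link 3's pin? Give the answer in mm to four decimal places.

geometry: r = 36 mm, L = 280 mm, e = 17 mm; θ starts at 0°
rotate link 1 by -60°: θ ← 0° -60° = -60°
rotate link 1 by -35°: θ ← -60° -35° = -95°
rotate link 1 by +53°: θ ← -95° +53° = -42°
rotate link 1 by +42°: θ ← -42° +42° = 0°
rotate link 1 by +85°: θ ← 0° +85° = 85°
rotate link 1 by -31°: θ ← 85° -31° = 54°
rotate link 1 by -39°: θ ← 54° -39° = 15°
crank pin P = (r cos θ, r sin θ) = (34.773330, 9.317486)
h = r sin θ − e = 9.317486 − 17 = -7.682514
x = r cos θ + √(L² − h²) = 34.773330 + 279.894585 = 314.667915

314.6679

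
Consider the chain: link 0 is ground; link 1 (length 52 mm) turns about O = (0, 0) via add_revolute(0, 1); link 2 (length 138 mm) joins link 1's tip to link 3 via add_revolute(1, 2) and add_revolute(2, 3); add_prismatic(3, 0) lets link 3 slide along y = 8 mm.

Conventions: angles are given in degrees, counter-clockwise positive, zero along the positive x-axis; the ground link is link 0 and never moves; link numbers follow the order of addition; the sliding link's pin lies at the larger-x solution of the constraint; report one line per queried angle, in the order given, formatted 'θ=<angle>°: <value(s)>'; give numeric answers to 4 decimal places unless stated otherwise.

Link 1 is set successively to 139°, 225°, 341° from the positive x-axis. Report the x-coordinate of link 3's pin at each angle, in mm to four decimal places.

geometry: r = 52 mm, L = 138 mm, e = 8 mm
θ=139°: crank pin P = (r cos θ, r sin θ) = (-39.244898, 34.115070)
θ=139°: h = r sin θ − e = 34.115070 − 8 = 26.115070
θ=139°: x = r cos θ + √(L² − h²) = -39.244898 + 135.506469 = 96.261571
θ=225°: crank pin P = (r cos θ, r sin θ) = (-36.769553, -36.769553)
θ=225°: h = r sin θ − e = -36.769553 − 8 = -44.769553
θ=225°: x = r cos θ + √(L² − h²) = -36.769553 + 130.536153 = 93.766600
θ=341°: crank pin P = (r cos θ, r sin θ) = (49.166966, -16.929544)
θ=341°: h = r sin θ − e = -16.929544 − 8 = -24.929544
θ=341°: x = r cos θ + √(L² − h²) = 49.166966 + 135.729576 = 184.896542

θ=139°: 96.2616
θ=225°: 93.7666
θ=341°: 184.8965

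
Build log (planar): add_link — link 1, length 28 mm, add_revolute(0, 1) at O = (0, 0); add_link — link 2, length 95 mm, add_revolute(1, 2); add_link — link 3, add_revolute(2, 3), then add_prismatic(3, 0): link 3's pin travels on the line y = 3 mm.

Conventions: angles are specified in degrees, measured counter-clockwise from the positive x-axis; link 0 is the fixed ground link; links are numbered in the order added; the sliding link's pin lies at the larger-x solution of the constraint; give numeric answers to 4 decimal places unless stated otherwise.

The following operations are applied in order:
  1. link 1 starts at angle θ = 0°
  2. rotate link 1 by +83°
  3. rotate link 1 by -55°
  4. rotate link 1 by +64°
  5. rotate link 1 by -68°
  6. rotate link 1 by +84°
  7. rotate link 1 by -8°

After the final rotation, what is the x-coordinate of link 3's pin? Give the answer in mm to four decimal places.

geometry: r = 28 mm, L = 95 mm, e = 3 mm; θ starts at 0°
rotate link 1 by +83°: θ ← 0° +83° = 83°
rotate link 1 by -55°: θ ← 83° -55° = 28°
rotate link 1 by +64°: θ ← 28° +64° = 92°
rotate link 1 by -68°: θ ← 92° -68° = 24°
rotate link 1 by +84°: θ ← 24° +84° = 108°
rotate link 1 by -8°: θ ← 108° -8° = 100°
crank pin P = (r cos θ, r sin θ) = (-4.862149, 27.574617)
h = r sin θ − e = 27.574617 − 3 = 24.574617
x = r cos θ + √(L² − h²) = -4.862149 + 91.766487 = 86.904338

86.9043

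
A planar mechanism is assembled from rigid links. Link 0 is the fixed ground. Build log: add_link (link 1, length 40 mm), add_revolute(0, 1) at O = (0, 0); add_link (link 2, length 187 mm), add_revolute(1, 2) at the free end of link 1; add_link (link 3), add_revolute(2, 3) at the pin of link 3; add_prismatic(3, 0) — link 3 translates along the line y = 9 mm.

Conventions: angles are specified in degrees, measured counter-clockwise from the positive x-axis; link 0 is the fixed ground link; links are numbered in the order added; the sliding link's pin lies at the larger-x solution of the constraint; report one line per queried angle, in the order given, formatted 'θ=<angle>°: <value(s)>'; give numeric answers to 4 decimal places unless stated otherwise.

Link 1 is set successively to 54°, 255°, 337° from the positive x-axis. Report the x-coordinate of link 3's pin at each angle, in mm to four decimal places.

geometry: r = 40 mm, L = 187 mm, e = 9 mm
θ=54°: crank pin P = (r cos θ, r sin θ) = (23.511410, 32.360680)
θ=54°: h = r sin θ − e = 32.360680 − 9 = 23.360680
θ=54°: x = r cos θ + √(L² − h²) = 23.511410 + 185.535114 = 209.046524
θ=255°: crank pin P = (r cos θ, r sin θ) = (-10.352762, -38.637033)
θ=255°: h = r sin θ − e = -38.637033 − 9 = -47.637033
θ=255°: x = r cos θ + √(L² − h²) = -10.352762 + 180.830620 = 170.477858
θ=337°: crank pin P = (r cos θ, r sin θ) = (36.820194, -15.629245)
θ=337°: h = r sin θ − e = -15.629245 − 9 = -24.629245
θ=337°: x = r cos θ + √(L² − h²) = 36.820194 + 185.370980 = 222.191174

θ=54°: 209.0465
θ=255°: 170.4779
θ=337°: 222.1912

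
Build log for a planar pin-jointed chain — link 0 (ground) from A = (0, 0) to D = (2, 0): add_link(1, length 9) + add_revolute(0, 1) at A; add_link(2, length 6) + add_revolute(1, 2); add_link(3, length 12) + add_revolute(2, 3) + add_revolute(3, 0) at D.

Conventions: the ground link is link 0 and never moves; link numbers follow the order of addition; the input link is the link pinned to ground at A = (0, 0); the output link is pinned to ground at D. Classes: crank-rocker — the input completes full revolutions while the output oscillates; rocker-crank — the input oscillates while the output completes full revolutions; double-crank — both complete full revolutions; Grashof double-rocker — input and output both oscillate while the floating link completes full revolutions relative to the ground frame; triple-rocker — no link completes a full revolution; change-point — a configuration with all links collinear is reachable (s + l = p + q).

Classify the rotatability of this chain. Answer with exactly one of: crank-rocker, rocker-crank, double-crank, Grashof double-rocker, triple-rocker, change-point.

lengths: ground=2, input=9, coupler=6, output=12
sorted: s=2 (shortest), l=12 (longest), p+q=15
s + l = 14 vs p + q = 15
s + l < p + q (Grashof) with shortest = ground link → double-crank

double-crank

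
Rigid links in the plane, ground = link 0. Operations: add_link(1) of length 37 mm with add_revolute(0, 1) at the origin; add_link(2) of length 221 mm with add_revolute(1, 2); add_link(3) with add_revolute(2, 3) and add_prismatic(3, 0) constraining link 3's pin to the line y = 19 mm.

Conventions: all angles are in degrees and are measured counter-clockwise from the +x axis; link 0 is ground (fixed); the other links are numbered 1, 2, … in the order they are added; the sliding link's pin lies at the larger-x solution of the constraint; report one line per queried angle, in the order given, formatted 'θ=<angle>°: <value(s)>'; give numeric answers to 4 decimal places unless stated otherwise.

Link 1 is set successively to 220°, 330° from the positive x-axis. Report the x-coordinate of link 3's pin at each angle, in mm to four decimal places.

geometry: r = 37 mm, L = 221 mm, e = 19 mm
θ=220°: crank pin P = (r cos θ, r sin θ) = (-28.343644, -23.783142)
θ=220°: h = r sin θ − e = -23.783142 − 19 = -42.783142
θ=220°: x = r cos θ + √(L² − h²) = -28.343644 + 216.819286 = 188.475642
θ=330°: crank pin P = (r cos θ, r sin θ) = (32.042940, -18.500000)
θ=330°: h = r sin θ − e = -18.500000 − 19 = -37.500000
θ=330°: x = r cos θ + √(L² − h²) = 32.042940 + 217.795202 = 249.838142

θ=220°: 188.4756
θ=330°: 249.8381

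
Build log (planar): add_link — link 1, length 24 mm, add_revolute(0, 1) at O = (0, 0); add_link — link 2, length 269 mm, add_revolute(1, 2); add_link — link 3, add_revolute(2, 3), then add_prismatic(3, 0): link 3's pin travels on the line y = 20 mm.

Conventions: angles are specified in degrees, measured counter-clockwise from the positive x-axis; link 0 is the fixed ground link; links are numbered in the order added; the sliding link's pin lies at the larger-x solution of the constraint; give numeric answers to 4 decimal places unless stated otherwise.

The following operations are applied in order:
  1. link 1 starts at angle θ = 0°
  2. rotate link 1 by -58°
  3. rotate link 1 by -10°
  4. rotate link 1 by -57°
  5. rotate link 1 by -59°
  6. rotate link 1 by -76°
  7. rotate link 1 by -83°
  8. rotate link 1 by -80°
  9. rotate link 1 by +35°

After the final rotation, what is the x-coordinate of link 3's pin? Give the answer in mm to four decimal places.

geometry: r = 24 mm, L = 269 mm, e = 20 mm; θ starts at 0°
rotate link 1 by -58°: θ ← 0° -58° = -58°
rotate link 1 by -10°: θ ← -58° -10° = -68°
rotate link 1 by -57°: θ ← -68° -57° = -125°
rotate link 1 by -59°: θ ← -125° -59° = -184°
rotate link 1 by -76°: θ ← -184° -76° = -260°
rotate link 1 by -83°: θ ← -260° -83° = -343°
rotate link 1 by -80°: θ ← -343° -80° = -423°
rotate link 1 by +35°: θ ← -423° +35° = -388°
crank pin P = (r cos θ, r sin θ) = (21.190742, -11.267318)
h = r sin θ − e = -11.267318 − 20 = -31.267318
x = r cos θ + √(L² − h²) = 21.190742 + 267.176636 = 288.367378

288.3674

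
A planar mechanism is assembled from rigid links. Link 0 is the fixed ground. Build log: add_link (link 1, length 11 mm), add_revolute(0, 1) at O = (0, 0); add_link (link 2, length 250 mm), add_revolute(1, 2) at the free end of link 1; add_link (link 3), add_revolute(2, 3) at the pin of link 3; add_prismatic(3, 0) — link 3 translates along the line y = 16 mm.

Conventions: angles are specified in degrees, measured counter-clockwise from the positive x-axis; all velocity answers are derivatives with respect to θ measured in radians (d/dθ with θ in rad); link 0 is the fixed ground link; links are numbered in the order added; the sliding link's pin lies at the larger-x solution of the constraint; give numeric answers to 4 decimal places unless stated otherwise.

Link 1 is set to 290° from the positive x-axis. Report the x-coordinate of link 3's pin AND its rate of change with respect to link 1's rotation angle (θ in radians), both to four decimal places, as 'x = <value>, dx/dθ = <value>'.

geometry: r = 11 mm, L = 250 mm, e = 16 mm
crank pin P = (r cos θ, r sin θ) = (3.762222, -10.336619)
h = r sin θ − e = -10.336619 − 16 = -26.336619
x = r cos θ + √(L² − h²) = 3.762222 + 248.608895 = 252.371116
dx/dθ = −r sin θ − h·r cos θ/√(L² − h²) (θ in radians; h = -26.336619) = 10.735173

x = 252.3711, dx/dθ = 10.7352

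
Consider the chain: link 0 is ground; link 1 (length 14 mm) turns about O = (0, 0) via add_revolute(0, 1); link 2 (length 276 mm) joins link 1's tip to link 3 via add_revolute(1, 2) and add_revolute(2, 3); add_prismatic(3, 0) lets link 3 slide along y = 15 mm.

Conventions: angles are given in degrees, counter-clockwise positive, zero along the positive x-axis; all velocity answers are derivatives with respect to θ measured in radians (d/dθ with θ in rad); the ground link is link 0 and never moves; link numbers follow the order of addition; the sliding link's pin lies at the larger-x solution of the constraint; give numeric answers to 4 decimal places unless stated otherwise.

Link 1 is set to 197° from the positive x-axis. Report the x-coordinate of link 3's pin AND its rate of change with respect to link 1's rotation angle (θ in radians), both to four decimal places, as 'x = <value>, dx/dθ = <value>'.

geometry: r = 14 mm, L = 276 mm, e = 15 mm
crank pin P = (r cos θ, r sin θ) = (-13.388267, -4.093204)
h = r sin θ − e = -4.093204 − 15 = -19.093204
x = r cos θ + √(L² − h²) = -13.388267 + 275.338791 = 261.950524
dx/dθ = −r sin θ − h·r cos θ/√(L² − h²) (θ in radians; h = -19.093204) = 3.164803

x = 261.9505, dx/dθ = 3.1648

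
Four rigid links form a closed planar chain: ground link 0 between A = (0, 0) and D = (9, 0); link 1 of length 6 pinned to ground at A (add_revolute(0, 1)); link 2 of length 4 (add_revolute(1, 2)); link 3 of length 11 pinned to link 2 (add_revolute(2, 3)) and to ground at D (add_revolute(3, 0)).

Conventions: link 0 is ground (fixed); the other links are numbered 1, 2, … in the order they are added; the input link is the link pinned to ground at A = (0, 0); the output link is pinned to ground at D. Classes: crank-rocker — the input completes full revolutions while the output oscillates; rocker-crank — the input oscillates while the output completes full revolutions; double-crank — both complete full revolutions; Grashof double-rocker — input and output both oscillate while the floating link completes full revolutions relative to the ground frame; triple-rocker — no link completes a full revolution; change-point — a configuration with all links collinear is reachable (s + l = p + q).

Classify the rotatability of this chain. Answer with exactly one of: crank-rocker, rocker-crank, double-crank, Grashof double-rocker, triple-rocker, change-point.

lengths: ground=9, input=6, coupler=4, output=11
sorted: s=4 (shortest), l=11 (longest), p+q=15
s + l = 15 vs p + q = 15
s + l = p + q → change-point (collinear configuration reachable)

change-point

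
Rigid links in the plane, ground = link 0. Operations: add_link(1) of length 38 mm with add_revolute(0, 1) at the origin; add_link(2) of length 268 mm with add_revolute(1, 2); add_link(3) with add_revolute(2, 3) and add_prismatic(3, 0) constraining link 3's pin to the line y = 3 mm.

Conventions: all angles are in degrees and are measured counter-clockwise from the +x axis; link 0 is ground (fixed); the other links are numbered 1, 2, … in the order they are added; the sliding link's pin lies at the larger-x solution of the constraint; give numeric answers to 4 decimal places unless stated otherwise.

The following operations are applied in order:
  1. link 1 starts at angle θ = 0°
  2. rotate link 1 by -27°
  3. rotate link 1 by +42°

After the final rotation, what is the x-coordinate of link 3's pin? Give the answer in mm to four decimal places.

geometry: r = 38 mm, L = 268 mm, e = 3 mm; θ starts at 0°
rotate link 1 by -27°: θ ← 0° -27° = -27°
rotate link 1 by +42°: θ ← -27° +42° = 15°
crank pin P = (r cos θ, r sin θ) = (36.705181, 9.835124)
h = r sin θ − e = 9.835124 − 3 = 6.835124
x = r cos θ + √(L² − h²) = 36.705181 + 267.912824 = 304.618005

304.6180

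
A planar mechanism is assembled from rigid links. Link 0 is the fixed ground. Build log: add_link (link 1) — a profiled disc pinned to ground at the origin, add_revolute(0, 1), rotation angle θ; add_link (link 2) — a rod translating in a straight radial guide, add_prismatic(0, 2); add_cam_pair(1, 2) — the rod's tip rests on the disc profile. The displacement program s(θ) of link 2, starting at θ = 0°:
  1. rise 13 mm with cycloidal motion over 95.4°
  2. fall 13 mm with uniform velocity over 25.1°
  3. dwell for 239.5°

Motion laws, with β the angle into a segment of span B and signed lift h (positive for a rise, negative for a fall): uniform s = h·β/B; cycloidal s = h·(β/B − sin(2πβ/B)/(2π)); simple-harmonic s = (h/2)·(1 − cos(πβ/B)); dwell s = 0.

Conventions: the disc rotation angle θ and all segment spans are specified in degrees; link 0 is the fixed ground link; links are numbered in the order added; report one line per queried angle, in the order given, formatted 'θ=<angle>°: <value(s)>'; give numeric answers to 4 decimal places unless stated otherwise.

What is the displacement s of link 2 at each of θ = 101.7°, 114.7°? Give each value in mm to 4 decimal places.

seg 1 [0°–95.4°] cycloidal, h=13: full span → s += 13 → s = 13.0000
seg 2 [95.4°–120.5°] uniform, h=-13: θ=101.7° here. β=6.3, B=25.1. -13·6.3/25.1 = -3.2629 → s = 9.7371
seg 2 [95.4°–120.5°] uniform, h=-13: θ=114.7° here. β=19.3, B=25.1. -13·19.3/25.1 = -9.9960 → s = 3.0040

θ=101.7°: 9.7371
θ=114.7°: 3.0040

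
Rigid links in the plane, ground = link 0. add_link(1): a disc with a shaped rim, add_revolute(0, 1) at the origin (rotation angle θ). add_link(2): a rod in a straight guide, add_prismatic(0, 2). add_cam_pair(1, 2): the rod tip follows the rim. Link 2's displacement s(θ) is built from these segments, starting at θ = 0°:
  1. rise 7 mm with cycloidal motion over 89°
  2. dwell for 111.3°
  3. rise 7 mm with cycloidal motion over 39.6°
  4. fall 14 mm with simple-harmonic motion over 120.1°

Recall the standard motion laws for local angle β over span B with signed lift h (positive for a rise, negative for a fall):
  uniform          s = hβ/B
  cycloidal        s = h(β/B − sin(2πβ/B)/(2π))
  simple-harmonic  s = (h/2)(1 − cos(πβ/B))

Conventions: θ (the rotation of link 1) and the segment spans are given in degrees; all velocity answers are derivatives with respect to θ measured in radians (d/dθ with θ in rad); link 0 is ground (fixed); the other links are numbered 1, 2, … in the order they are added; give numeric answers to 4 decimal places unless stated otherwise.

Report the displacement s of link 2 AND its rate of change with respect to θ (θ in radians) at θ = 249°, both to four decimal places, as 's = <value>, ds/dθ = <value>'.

segment 1 (0° to 89°, cycloidal, h = 7) is passed completely: s = 0.0000 + (7) = 7.0000
segment 2 (89° to 200.3°, dwell): s unchanged at 7.0000
segment 3 (200.3° to 239.9°, cycloidal, h = 7) is passed completely: s = 7.0000 + (7) = 14.0000
θ = 249° falls in segment 4 (239.9° to 360°, simple-harmonic, h = -14): β = 249 − 239.9 = 9.1°, B = 120.1°; Δs = -14/2·(1 − cos(π·0.0758)) = -0.1974; s = 14.0000 − 0.1974 = 13.8026
velocity in seg [239.9°–360°] (simple-harmonic), θ in radians: β = 9.1° = 0.1588 rad, B = 120.1° = 2.0961 rad; ds/dθ = (πh/(2B)) sin(πβ/B) = (π·(-14)/(2·2.0961)) sin(π·0.0758) = -2.473812 mm/rad

s = 13.8026, ds/dθ = -2.4738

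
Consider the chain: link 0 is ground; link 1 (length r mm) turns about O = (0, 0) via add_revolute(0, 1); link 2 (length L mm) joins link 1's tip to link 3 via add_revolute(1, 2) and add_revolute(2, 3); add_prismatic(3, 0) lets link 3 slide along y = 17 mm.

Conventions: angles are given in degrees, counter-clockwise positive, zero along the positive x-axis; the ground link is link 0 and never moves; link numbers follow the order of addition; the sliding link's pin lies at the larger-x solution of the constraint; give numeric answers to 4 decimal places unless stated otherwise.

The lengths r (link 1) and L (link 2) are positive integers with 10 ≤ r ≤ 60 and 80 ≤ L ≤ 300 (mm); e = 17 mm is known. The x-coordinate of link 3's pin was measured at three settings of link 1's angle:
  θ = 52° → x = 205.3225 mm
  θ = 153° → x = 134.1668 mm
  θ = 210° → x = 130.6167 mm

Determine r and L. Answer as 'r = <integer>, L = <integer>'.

constraint per measurement: (x − r cos θ)² + (r sin θ − e)² = L²
subtracting the θ₁ and θ₂ equations cancels the r² and L² terms:
r = (x₁² − x₂²) / (2[(x₁cos θ₁ + e sin θ₁) − (x₂cos θ₂ + e sin θ₂)]) = 48.0000 → r = 48
L² = (x₁ − r cos θ₁)² + (r sin θ₁ − e)² = 31329.0167 → L = 177.0000 → L = 177
check at θ₃=210°: x = 130.6167 (printed 130.6167) ✓

r = 48, L = 177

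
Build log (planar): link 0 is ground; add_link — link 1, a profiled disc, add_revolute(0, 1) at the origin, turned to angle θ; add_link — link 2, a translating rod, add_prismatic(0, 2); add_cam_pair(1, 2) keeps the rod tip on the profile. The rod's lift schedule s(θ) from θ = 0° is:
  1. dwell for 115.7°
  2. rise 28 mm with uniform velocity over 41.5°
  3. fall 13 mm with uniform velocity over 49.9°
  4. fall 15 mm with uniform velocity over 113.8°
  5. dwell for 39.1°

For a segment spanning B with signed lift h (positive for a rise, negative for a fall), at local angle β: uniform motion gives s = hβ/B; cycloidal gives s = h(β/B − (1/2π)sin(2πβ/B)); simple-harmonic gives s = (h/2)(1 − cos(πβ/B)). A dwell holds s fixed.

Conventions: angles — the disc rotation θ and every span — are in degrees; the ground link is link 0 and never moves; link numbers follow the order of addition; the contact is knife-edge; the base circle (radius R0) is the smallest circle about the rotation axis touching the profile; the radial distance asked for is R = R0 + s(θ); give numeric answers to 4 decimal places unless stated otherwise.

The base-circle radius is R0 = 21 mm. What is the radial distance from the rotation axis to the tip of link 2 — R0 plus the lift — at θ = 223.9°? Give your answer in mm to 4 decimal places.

seg 1 [0°–115.7°] dwell: s stays 0.0000
seg 2 [115.7°–157.2°] uniform, h=28: full span → s += 28 → s = 28.0000
seg 3 [157.2°–207.1°] uniform, h=-13: full span → s += -13 → s = 15.0000
seg 4 [207.1°–320.9°] uniform, h=-15: θ=223.9° here. β=16.8, B=113.8. -15·16.8/113.8 = -2.2144 → s = 12.7856
R = R0 + s = 21 + 12.7856 = 33.7856

33.7856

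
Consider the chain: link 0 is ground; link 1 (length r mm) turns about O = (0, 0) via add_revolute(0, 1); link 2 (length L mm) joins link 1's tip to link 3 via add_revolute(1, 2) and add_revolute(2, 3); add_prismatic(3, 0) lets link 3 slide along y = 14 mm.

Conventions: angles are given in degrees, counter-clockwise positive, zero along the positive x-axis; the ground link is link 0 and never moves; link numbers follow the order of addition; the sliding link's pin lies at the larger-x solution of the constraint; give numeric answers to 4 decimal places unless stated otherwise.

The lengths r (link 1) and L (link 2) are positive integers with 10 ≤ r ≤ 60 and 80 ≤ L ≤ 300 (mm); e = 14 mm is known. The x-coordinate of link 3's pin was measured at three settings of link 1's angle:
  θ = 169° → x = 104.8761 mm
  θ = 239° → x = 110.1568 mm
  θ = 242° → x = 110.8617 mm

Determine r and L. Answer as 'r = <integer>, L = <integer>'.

constraint per measurement: (x − r cos θ)² + (r sin θ − e)² = L²
subtracting the θ₁ and θ₂ equations cancels the r² and L² terms:
r = (x₁² − x₂²) / (2[(x₁cos θ₁ + e sin θ₁) − (x₂cos θ₂ + e sin θ₂)]) = 17.9998 → r = 18
L² = (x₁ − r cos θ₁)² + (r sin θ₁ − e)² = 15129.0009 → L = 123.0000 → L = 123
check at θ₃=242°: x = 110.8617 (printed 110.8617) ✓

r = 18, L = 123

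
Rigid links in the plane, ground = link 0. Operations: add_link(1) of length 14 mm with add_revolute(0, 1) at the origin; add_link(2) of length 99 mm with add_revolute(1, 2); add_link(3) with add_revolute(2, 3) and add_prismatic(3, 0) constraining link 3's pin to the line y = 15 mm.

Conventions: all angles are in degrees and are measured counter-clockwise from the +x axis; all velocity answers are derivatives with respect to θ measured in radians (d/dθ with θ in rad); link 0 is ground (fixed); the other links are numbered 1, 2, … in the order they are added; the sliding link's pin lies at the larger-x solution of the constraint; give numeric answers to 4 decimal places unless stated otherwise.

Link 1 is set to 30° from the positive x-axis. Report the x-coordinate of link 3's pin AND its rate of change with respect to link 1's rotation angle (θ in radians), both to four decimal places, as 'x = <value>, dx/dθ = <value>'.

geometry: r = 14 mm, L = 99 mm, e = 15 mm
crank pin P = (r cos θ, r sin θ) = (12.124356, 7.000000)
h = r sin θ − e = 7.000000 − 15 = -8.000000
x = r cos θ + √(L² − h²) = 12.124356 + 98.676238 = 110.800594
dx/dθ = −r sin θ − h·r cos θ/√(L² − h²) (θ in radians; h = -8.000000) = -6.017039

x = 110.8006, dx/dθ = -6.0170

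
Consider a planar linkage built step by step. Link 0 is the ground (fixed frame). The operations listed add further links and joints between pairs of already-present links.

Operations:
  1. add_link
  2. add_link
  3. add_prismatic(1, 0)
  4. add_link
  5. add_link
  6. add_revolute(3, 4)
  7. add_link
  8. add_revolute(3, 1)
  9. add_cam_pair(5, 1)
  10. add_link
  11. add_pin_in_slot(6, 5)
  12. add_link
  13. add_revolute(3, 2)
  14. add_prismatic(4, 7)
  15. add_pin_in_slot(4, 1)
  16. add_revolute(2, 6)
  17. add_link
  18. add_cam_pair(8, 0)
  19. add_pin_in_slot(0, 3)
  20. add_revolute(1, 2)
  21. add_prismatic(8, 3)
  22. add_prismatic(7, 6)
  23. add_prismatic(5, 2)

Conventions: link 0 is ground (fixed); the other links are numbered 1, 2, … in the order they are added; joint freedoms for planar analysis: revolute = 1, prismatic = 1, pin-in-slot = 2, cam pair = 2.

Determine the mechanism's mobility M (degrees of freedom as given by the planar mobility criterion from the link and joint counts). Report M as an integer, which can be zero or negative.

ground; <1,0,0>
#1 <2,0,0>
#2 <3,0,0>
P:1↔0 J1 <3,1,0>
#3 <4,1,0>
#4 <5,1,0>
R:3↔4 J1 <5,2,0>
#5 <6,2,0>
R:3↔1 J1 <6,3,0>
C:5↔1 J2 <6,3,1>
#6 <7,3,1>
PS:6↔5 J2 <7,3,2>
#7 <8,3,2>
R:3↔2 J1 <8,4,2>
P:4↔7 J1 <8,5,2>
PS:4↔1 J2 <8,5,3>
R:2↔6 J1 <8,6,3>
#8 <9,6,3>
C:8↔0 J2 <9,6,4>
PS:0↔3 J2 <9,6,5>
R:1↔2 J1 <9,7,5>
P:8↔3 J1 <9,8,5>
P:7↔6 J1 <9,9,5>
P:5↔2 J1 <9,10,5>
3×8 − 2×10 − 1×5 = -1

M = -1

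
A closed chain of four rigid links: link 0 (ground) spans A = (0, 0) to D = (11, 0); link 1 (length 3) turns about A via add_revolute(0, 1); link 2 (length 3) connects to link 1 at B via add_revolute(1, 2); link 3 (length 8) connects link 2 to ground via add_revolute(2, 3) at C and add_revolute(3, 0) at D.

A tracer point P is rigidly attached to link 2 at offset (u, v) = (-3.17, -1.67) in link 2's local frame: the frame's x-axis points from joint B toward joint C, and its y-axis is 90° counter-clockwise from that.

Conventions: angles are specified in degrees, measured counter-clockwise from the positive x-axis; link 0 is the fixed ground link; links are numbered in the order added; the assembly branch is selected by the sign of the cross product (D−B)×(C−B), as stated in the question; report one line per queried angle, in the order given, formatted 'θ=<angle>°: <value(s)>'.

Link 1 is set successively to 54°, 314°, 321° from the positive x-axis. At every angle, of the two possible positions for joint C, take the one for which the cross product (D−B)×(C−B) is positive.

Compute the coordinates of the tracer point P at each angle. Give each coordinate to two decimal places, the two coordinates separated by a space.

A=(0,0), D=(11.00,0)
θ=54°: B = A + 3.00·(cos54°, sin54°) = (1.7634, 2.4271)
θ=54°: |BD| = 9.5502
θ=54°: circle(B,3.00) ∩ circle(D,8.00): a=1.8956, h=2.3253
θ=54°:   candidates: C₊=(4.1876,4.1942) cross=22.207; C₋=(3.0058,-0.3036) cross=-22.207
θ=54°:   branch + wants cross > 0 → take C=(4.1876,4.1942) (cross=22.207)
θ=54°: ex = (C−B)/|BC| = (0.8081,0.5891); ey = (-0.5891,0.8081)
θ=54°: P = B + -3.17·ex + -1.67·ey = (0.1854,-0.7898)
θ=314°: B = A + 3.00·(cos314°, sin314°) = (2.0840, -2.1580)
θ=314°: |BD| = 9.1735
θ=314°: circle(B,3.00) ∩ circle(D,8.00): a=1.5890, h=2.5446
θ=314°:   candidates: C₊=(3.0297,0.6890) cross=23.343; C₋=(4.2270,-4.2575) cross=-23.343
θ=314°:   branch + wants cross > 0 → take C=(3.0297,0.6890) (cross=23.343)
θ=314°: ex = (C−B)/|BC| = (0.3153,0.9490); ey = (-0.9490,0.3153)
θ=314°: P = B + -3.17·ex + -1.67·ey = (2.6695,-5.6928)
θ=321°: B = A + 3.00·(cos321°, sin321°) = (2.3314, -1.8880)
θ=321°: |BD| = 8.8718
θ=321°: circle(B,3.00) ∩ circle(D,8.00): a=1.3362, h=2.6860
θ=321°:   candidates: C₊=(3.0654,1.0209) cross=23.830; C₋=(4.2086,-4.2281) cross=-23.830
θ=321°:   branch + wants cross > 0 → take C=(3.0654,1.0209) (cross=23.830)
θ=321°: ex = (C−B)/|BC| = (0.2447,0.9696); ey = (-0.9696,0.2447)
θ=321°: P = B + -3.17·ex + -1.67·ey = (3.1751,-5.3702)

θ=54°: 0.19 -0.79
θ=314°: 2.67 -5.69
θ=321°: 3.18 -5.37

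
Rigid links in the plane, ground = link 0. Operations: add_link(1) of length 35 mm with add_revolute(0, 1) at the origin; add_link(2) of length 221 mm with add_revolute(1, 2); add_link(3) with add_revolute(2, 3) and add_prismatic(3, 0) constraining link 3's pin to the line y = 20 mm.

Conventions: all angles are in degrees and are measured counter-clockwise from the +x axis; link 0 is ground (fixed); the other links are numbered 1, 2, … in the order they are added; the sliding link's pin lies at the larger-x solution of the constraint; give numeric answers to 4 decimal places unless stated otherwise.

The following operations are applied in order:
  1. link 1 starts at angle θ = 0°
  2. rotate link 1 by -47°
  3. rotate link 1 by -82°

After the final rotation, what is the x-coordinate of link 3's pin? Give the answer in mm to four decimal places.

geometry: r = 35 mm, L = 221 mm, e = 20 mm; θ starts at 0°
rotate link 1 by -47°: θ ← 0° -47° = -47°
rotate link 1 by -82°: θ ← -47° -82° = -129°
crank pin P = (r cos θ, r sin θ) = (-22.026214, -27.200109)
h = r sin θ − e = -27.200109 − 20 = -47.200109
x = r cos θ + √(L² − h²) = -22.026214 + 215.900787 = 193.874573

193.8746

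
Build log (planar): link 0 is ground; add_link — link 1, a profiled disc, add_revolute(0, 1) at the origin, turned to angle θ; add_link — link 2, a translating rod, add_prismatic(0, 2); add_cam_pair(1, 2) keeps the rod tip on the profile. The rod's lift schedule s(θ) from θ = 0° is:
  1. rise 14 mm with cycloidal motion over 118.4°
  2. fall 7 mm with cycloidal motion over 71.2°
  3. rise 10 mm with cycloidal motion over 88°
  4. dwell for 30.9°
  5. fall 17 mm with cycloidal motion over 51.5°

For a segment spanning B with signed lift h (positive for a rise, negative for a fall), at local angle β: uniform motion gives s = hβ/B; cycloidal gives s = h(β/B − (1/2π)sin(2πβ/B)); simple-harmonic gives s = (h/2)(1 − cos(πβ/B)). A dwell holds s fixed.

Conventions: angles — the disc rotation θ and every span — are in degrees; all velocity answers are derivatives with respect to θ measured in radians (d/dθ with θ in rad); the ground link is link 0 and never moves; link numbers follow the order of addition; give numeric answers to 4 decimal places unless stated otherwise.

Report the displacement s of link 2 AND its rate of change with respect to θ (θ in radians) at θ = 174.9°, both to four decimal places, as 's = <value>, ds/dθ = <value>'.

seg 1 [0°–118.4°] cycloidal, h=14: full span → s += 14 → s = 14.0000
seg 2 [118.4°–189.6°] cycloidal, h=-7: θ=174.9° here. β=56.5, B=71.2. -7·(0.7935 − sin(2π·0.7935)/(2π)) = -6.6274 → s = 7.3726
velocity in seg [118.4°–189.6°] (cycloidal), θ in radians: β = 56.5° = 0.9861 rad, B = 71.2° = 1.2427 rad; ds/dθ = (h/B)(1 − cos(2πβ/B)) = ((-7)/1.2427)(1 − cos(2π·0.7935)) = -4.111163 mm/rad

s = 7.3726, ds/dθ = -4.1112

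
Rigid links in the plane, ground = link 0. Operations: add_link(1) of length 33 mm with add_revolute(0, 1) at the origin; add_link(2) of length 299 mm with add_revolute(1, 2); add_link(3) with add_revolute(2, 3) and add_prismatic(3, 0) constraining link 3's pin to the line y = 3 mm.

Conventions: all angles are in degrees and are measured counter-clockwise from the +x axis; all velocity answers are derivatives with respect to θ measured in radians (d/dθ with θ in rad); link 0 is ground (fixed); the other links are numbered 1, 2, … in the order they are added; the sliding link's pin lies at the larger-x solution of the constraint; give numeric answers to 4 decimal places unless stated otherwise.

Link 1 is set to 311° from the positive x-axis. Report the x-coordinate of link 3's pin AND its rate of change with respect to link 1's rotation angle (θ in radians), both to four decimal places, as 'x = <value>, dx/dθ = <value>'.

geometry: r = 33 mm, L = 299 mm, e = 3 mm
crank pin P = (r cos θ, r sin θ) = (21.649948, -24.905416)
h = r sin θ − e = -24.905416 − 3 = -27.905416
x = r cos θ + √(L² − h²) = 21.649948 + 297.694958 = 319.344906
dx/dθ = −r sin θ − h·r cos θ/√(L² − h²) (θ in radians; h = -27.905416) = 26.934845

x = 319.3449, dx/dθ = 26.9348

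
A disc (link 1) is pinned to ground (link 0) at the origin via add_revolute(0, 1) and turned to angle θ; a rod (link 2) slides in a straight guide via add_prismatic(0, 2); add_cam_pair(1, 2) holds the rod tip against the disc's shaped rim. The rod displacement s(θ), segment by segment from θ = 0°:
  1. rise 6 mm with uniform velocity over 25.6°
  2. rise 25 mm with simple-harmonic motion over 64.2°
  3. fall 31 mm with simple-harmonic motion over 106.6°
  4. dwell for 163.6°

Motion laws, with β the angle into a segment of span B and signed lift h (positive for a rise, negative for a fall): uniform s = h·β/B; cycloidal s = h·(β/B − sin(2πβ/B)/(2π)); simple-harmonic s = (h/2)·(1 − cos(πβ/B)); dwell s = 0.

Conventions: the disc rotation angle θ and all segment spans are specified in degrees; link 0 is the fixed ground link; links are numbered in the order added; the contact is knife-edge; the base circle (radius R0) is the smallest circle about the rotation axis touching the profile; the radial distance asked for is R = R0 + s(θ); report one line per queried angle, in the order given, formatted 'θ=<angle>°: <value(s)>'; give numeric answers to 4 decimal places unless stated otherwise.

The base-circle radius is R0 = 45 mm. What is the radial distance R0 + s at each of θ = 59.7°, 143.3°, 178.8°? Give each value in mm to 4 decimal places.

segment 1 (0° to 25.6°, uniform, h = 6) is passed completely: s = 0.0000 + (6) = 6.0000
θ = 59.7° falls in segment 2 (25.6° to 89.8°, simple-harmonic, h = 25): β = 59.7 − 25.6 = 34.1°, B = 64.2°; Δs = 25/2·(1 − cos(π·0.5312)) = 13.7214; s = 6.0000 + 13.7214 = 19.7214
segment 2 (25.6° to 89.8°, simple-harmonic, h = 25) is passed completely: s = 6.0000 + (25) = 31.0000
θ = 143.3° falls in segment 3 (89.8° to 196.4°, simple-harmonic, h = -31): β = 143.3 − 89.8 = 53.5°, B = 106.6°; Δs = -31/2·(1 − cos(π·0.5019)) = -15.5914; s = 31.0000 − 15.5914 = 15.4086
θ = 178.8° falls in segment 3 (89.8° to 196.4°, simple-harmonic, h = -31): β = 178.8 − 89.8 = 89°, B = 106.6°; Δs = -31/2·(1 − cos(π·0.8349)) = -28.9613; s = 31.0000 − 28.9613 = 2.0387
θ=59.7°: R = R0 + s = 45 + 19.7214 = 64.7214
θ=143.3°: R = R0 + s = 45 + 15.4086 = 60.4086
θ=178.8°: R = R0 + s = 45 + 2.0387 = 47.0387

θ=59.7°: 64.7214
θ=143.3°: 60.4086
θ=178.8°: 47.0387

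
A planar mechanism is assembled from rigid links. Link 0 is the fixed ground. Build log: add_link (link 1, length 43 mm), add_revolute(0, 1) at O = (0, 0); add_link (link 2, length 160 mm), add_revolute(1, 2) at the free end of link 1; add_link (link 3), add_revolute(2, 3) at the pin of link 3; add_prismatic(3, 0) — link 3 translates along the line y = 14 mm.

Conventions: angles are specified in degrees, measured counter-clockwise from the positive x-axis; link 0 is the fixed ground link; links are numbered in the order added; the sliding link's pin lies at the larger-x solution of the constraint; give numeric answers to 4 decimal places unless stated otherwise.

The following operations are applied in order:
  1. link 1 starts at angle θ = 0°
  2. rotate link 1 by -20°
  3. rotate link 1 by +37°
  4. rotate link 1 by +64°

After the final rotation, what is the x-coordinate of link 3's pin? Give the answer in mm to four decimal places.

geometry: r = 43 mm, L = 160 mm, e = 14 mm; θ starts at 0°
rotate link 1 by -20°: θ ← 0° -20° = -20°
rotate link 1 by +37°: θ ← -20° +37° = 17°
rotate link 1 by +64°: θ ← 17° +64° = 81°
crank pin P = (r cos θ, r sin θ) = (6.726682, 42.470599)
h = r sin θ − e = 42.470599 − 14 = 28.470599
x = r cos θ + √(L² − h²) = 6.726682 + 157.446578 = 164.173260

164.1733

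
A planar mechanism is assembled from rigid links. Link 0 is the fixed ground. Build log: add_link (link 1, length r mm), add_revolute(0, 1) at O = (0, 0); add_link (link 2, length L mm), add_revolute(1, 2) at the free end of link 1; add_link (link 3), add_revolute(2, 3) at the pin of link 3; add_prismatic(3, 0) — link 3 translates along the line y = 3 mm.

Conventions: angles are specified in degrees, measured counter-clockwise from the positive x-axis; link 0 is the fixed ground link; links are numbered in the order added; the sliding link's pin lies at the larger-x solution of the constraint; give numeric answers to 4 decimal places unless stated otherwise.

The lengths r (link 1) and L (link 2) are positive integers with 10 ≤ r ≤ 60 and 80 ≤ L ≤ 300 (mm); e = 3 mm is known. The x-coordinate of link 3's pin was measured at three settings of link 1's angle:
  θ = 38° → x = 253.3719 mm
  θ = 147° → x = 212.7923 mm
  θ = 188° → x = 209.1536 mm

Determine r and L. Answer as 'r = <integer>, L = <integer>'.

constraint per measurement: (x − r cos θ)² + (r sin θ − e)² = L²
subtracting the θ₁ and θ₂ equations cancels the r² and L² terms:
r = (x₁² − x₂²) / (2[(x₁cos θ₁ + e sin θ₁) − (x₂cos θ₂ + e sin θ₂)]) = 25.0000 → r = 25
L² = (x₁ − r cos θ₁)² + (r sin θ₁ − e)² = 54755.9814 → L = 234.0000 → L = 234
check at θ₃=188°: x = 209.1536 (printed 209.1536) ✓

r = 25, L = 234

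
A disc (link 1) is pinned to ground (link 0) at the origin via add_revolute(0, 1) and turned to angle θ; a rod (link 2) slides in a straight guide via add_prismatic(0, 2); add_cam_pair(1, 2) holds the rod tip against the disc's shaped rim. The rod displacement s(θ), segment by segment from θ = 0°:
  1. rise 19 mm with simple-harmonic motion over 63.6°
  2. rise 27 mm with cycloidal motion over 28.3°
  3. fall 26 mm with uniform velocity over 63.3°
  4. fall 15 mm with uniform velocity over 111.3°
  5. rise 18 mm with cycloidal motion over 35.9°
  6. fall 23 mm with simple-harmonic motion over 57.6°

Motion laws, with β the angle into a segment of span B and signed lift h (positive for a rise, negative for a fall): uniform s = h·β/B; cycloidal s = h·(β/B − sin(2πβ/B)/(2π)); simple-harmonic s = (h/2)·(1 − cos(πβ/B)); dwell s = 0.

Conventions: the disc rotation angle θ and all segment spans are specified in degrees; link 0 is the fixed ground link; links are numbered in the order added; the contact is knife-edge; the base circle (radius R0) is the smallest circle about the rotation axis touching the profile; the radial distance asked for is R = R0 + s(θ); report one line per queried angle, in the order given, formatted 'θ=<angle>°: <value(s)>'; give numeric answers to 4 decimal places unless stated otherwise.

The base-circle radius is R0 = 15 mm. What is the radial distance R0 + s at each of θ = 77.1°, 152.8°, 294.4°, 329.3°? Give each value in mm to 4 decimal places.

segment 1 (0° to 63.6°, simple-harmonic, h = 19) is passed completely: s = 0.0000 + (19) = 19.0000
θ = 77.1° falls in segment 2 (63.6° to 91.9°, cycloidal, h = 27): β = 77.1 − 63.6 = 13.5°, B = 28.3°; Δs = 27·(0.4770 − sin(2π·0.4770)/(2π)) = 12.2619; s = 19.0000 + 12.2619 = 31.2619
segment 2 (63.6° to 91.9°, cycloidal, h = 27) is passed completely: s = 19.0000 + (27) = 46.0000
θ = 152.8° falls in segment 3 (91.9° to 155.2°, uniform, h = -26): β = 152.8 − 91.9 = 60.9°, B = 63.3°; Δs = -26·60.9/63.3 = -25.0142; s = 46.0000 − 25.0142 = 20.9858
segment 3 (91.9° to 155.2°, uniform, h = -26) is passed completely: s = 46.0000 + (-26) = 20.0000
segment 4 (155.2° to 266.5°, uniform, h = -15) is passed completely: s = 20.0000 + (-15) = 5.0000
θ = 294.4° falls in segment 5 (266.5° to 302.4°, cycloidal, h = 18): β = 294.4 − 266.5 = 27.9°, B = 35.9°; Δs = 18·(0.7772 − sin(2π·0.7772)/(2π)) = 16.8120; s = 5.0000 + 16.8120 = 21.8120
segment 5 (266.5° to 302.4°, cycloidal, h = 18) is passed completely: s = 5.0000 + (18) = 23.0000
θ = 329.3° falls in segment 6 (302.4° to 360°, simple-harmonic, h = -23): β = 329.3 − 302.4 = 26.9°, B = 57.6°; Δs = -23/2·(1 − cos(π·0.4670)) = -10.3104; s = 23.0000 − 10.3104 = 12.6896
θ=77.1°: R = R0 + s = 15 + 31.2619 = 46.2619
θ=152.8°: R = R0 + s = 15 + 20.9858 = 35.9858
θ=294.4°: R = R0 + s = 15 + 21.8120 = 36.8120
θ=329.3°: R = R0 + s = 15 + 12.6896 = 27.6896

θ=77.1°: 46.2619
θ=152.8°: 35.9858
θ=294.4°: 36.8120
θ=329.3°: 27.6896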